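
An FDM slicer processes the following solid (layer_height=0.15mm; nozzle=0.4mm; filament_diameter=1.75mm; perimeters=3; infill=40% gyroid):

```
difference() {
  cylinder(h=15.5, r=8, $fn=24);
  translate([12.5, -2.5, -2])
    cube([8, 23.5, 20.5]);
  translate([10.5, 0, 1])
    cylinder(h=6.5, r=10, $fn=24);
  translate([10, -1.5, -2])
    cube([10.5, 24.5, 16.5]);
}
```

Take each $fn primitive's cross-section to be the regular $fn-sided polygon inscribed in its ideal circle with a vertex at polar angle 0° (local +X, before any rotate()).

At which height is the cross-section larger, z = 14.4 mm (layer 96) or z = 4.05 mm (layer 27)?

Layer 96 (z = 14.4): the r=8 cylinder gives a regular 24-gon of circumradius 8 (constant along its height) (area = (24/2)·8.000²·sin(360°/24) = 198.77 mm²); the 8×23.5 cube at (12.5, -2.5) contributes its full rectangle (area 188.00 mm²); the cylinder at (10.5, 0) is absent (z outside [1, 7.5]); the 10.5×24.5 cube at (10, -1.5) contributes its full rectangle (area 257.25 mm²); After the difference (first − rest): starting from the r=8 cylinder (198.77 mm²), the 8×23.5 cube at (12.5, -2.5) misses the remaining region (no effect); the 10.5×24.5 cube at (10, -1.5) misses the remaining region (no effect) — area = 198.77 mm². So its area = 198.77 mm². Layer 27 (z = 4.05): the cylinder: section is a regular 24-gon, circumradius r=8 (area = (24/2)·8.000²·sin(360°/24) = 198.77 mm²); the cube at (12.5, -2.5) (footprint 8×23.5) is included at this height (area 188.00 mm²); the r=10 cylinder at (10.5, 0) gives a regular 24-gon of circumradius 10 (constant along its height) (area = (24/2)·10.000²·sin(360°/24) = 310.58 mm²); the 10.5×24.5 cube at (10, -1.5) contributes its full rectangle (area 257.25 mm²); After the difference (first − rest): starting from the r=8 cylinder (198.77 mm²), the 8×23.5 cube at (12.5, -2.5) misses the remaining region (no effect); the r=10 cylinder at (10.5, 0) partially overlaps it — only the 74.23 mm² overlap (of its 310.58 mm²) is removed, clipping the outline; the 10.5×24.5 cube at (10, -1.5) misses the remaining region (no effect) — area = 124.54 mm². So its area = 124.54 mm². Layer 96 is larger (198.77 vs 124.54 mm²).

layer 96 (z = 14.4 mm)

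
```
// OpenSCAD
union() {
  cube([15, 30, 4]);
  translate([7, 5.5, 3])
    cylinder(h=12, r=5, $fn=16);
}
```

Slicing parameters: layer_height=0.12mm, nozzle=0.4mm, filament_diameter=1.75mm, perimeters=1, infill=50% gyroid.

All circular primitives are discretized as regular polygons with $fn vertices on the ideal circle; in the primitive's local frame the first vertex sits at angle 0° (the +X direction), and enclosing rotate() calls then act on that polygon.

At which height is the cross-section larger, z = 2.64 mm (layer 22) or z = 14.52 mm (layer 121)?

Layer 22 (z = 2.64): the cube (footprint 15×30) is included at this height (area 450.00 mm²); the cylinder at (7, 5.5) is not intersected at this z (z outside [3, 15]); Merging all regions: only the 15×30 cube is present, so the union is just that shape — area = 450.00 mm². So its area = 450.00 mm². Layer 121 (z = 14.52): the cube does not reach this height (z outside [0, 4]); the cylinder at (7, 5.5): section is a regular 16-gon, circumradius r=5 (area = (16/2)·5.000²·sin(360°/16) = 76.54 mm²); Taking the union: only the r=5 cylinder at (7, 5.5) is present, so the union is just that shape — area = 76.54 mm². So its area = 76.54 mm². Layer 22 is larger (450.00 vs 76.54 mm²).

layer 22 (z = 2.64 mm)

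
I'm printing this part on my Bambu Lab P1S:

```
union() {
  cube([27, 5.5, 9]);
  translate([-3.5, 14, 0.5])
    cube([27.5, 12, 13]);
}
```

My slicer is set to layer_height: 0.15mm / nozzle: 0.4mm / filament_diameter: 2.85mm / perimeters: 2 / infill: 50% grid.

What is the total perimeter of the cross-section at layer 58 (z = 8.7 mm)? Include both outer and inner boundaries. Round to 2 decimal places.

144.00 mm

At z = 8.7 mm: the 27×5.5 cube contributes its full rectangle (perimeter 65.00 mm); the 27.5×12 cube at (-3.5, 14) contributes its full rectangle (perimeter 79.00 mm); Merging all regions: the 2 present regions are separate (no shared area or edge), so areas and boundary lengths simply add and each stays a separate island — boundary = 144.00 mm. Overall, the cross-section has 2 separate islands. Total boundary length (outer) = 144.00 mm.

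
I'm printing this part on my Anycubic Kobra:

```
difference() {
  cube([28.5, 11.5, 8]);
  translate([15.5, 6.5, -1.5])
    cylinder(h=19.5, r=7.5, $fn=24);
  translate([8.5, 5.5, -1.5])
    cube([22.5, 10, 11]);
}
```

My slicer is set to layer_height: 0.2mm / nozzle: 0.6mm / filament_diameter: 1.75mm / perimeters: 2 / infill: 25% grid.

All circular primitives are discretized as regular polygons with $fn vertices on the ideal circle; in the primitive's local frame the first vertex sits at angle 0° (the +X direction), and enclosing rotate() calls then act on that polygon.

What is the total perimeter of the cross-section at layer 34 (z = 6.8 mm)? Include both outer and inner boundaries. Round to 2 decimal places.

71.90 mm

At z = 6.8 mm: the cube (footprint 28.5×11.5) is included at this height (perimeter 80.00 mm); the r=7.5 cylinder at (15.5, 6.5) gives a regular 24-gon of circumradius 7.5 (constant along its height) (perimeter = 2·24·7.500·sin(180°/24) = 46.99 mm); the 22.5×10 cube at (8.5, 5.5) contributes its full rectangle (perimeter 65.00 mm); Taking the first minus the rest: starting from the 28.5×11.5 cube, the r=7.5 cylinder at (15.5, 6.5) partially overlaps it — only the 151.14 mm² overlap (of its 174.70 mm²) is removed, clipping the outline; the 22.5×10 cube at (8.5, 5.5) partially overlaps it — only the 37.85 mm² overlap (of its 225.00 mm²) is removed, clipping the outline — boundary = 71.90 mm. Overall, the cross-section has 2 separate islands. Total boundary length (outer) = 71.90 mm.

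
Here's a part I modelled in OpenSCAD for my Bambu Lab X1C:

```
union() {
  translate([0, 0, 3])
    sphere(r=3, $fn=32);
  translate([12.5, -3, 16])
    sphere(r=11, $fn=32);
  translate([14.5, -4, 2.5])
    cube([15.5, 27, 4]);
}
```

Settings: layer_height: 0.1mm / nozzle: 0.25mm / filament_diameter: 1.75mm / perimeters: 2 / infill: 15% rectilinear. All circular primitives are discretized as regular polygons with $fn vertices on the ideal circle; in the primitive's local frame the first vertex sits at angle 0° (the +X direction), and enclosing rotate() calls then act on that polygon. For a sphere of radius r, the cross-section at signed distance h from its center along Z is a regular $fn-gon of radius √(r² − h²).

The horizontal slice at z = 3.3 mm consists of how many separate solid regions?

At z = 3.3 mm: the r=3 sphere contributes a regular 32-gon of circumradius √(3²−0.3²) = 2.985; the sphere at (12.5, -3) does not reach this height (|z−center|=12.700 > r=11); the 15.5×27 cube at (14.5, -4) contributes its full rectangle; Merging all regions: the 2 present regions are separate (no shared area or edge), so areas and boundary lengths simply add and each stays a separate island — 2 connected regions. The result has 2 disconnected regions.

2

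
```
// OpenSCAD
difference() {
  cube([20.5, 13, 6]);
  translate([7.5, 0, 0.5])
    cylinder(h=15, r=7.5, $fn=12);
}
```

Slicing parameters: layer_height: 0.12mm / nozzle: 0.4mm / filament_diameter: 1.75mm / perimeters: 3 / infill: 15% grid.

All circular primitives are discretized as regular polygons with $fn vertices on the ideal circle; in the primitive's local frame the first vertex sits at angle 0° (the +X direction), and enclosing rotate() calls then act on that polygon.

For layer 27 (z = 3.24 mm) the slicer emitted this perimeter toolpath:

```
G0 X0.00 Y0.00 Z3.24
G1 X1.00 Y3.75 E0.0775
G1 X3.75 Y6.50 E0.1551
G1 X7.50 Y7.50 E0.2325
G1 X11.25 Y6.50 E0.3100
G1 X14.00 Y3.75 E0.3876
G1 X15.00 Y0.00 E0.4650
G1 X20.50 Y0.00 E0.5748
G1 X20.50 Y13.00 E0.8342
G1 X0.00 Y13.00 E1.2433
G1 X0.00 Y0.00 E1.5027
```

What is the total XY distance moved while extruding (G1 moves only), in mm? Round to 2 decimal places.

Sum the Euclidean lengths of each G1 segment: total = 75.30 mm.

75.30 mm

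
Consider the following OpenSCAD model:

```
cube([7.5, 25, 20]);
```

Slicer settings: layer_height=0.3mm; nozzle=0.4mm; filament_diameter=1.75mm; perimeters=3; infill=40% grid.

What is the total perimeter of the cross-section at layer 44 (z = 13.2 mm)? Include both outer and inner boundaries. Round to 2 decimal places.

At z = 13.2 mm: the cube is present — its section is the full 7.5×25 rectangle (perimeter 65.00 mm). Overall, the cross-section is a single solid region. Total boundary length (outer) = 65.00 mm.

65.00 mm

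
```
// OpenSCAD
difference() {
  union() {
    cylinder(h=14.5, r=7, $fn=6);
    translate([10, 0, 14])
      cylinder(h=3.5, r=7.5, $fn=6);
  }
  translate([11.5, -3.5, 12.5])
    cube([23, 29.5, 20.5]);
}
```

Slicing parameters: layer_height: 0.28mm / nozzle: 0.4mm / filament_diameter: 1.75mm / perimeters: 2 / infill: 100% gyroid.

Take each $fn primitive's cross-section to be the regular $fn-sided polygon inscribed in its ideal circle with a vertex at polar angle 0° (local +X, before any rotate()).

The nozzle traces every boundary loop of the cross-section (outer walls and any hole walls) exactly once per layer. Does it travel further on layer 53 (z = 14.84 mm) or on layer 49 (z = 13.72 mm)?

Layer 53 (z = 14.84): the cylinder does not reach this height (z outside [0, 14.5]); the cylinder at (10, 0): section is a regular 6-gon, circumradius r=7.5 (perimeter = 2·6·7.500·sin(180°/6) = 45.00 mm); Merging all regions: only the r=7.5 cylinder at (10, 0) is present, so the union is just that shape — boundary = 45.00 mm; the 23×29.5 cube at (11.5, -3.5) contributes its full rectangle (perimeter 105.00 mm); After the difference (first − rest): starting from the result so far, the 23×29.5 cube at (11.5, -3.5) partially overlaps it — only the 44.26 mm² overlap (of its 678.50 mm²) is removed, clipping the outline — boundary = 45.18 mm. So its perimeter = 45.18 mm. Layer 49 (z = 13.72): the r=7 cylinder contributes a regular 6-gon of circumradius 7 (perimeter = 2·6·7.000·sin(180°/6) = 42.00 mm); the cylinder at (10, 0) is absent (z outside [14, 17.5]); Taking the union: only the r=7 cylinder is present, so the union is just that shape — boundary = 42.00 mm; the cube at (11.5, -3.5) (footprint 23×29.5) is included at this height (perimeter 105.00 mm); Subtracting the remaining from the first: starting from that combined region, the 23×29.5 cube at (11.5, -3.5) misses the remaining region (no effect) — boundary = 42.00 mm. So its perimeter = 42.00 mm. Layer 53 is larger (45.18 vs 42.00 mm).

layer 53 (z = 14.84 mm)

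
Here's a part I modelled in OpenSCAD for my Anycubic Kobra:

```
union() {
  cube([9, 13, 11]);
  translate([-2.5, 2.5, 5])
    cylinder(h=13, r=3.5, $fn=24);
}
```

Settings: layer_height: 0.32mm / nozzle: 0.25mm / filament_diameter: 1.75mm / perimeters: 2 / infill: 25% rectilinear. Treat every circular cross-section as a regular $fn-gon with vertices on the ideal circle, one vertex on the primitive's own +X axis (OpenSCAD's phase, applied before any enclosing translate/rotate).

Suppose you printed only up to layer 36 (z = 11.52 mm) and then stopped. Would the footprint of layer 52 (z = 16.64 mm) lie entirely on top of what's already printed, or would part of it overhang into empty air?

Compare the two slices. At z = 11.52: the cube is absent (z outside [0, 11]); the cylinder at (-2.5, 2.5): section is a regular 24-gon, circumradius r=3.5 (area = (24/2)·3.500²·sin(360°/24) = 38.05 mm²); Combining (union): only the r=3.5 cylinder at (-2.5, 2.5) is present, so the union is just that shape — area = 38.05 mm². At z = 16.64: the cube is absent (z outside [0, 11]); the r=3.5 cylinder at (-2.5, 2.5) contributes a regular 24-gon of circumradius 3.5 (area = (24/2)·3.500²·sin(360°/24) = 38.05 mm²); Combining (union): only the r=3.5 cylinder at (-2.5, 2.5) is present, so the union is just that shape — area = 38.05 mm². Checking containment: the cross-section at z = 16.64 is a subset of the cross-section at z = 11.52.

entirely on top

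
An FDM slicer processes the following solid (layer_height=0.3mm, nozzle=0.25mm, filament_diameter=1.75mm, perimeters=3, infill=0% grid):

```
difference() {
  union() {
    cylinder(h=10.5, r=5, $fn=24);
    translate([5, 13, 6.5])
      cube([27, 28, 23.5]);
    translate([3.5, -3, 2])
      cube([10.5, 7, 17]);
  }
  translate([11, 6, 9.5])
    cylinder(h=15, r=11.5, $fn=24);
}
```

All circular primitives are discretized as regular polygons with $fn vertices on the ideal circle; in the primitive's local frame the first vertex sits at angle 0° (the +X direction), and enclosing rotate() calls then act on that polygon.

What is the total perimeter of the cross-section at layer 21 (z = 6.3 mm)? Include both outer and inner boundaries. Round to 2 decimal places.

52.12 mm

At z = 6.3 mm: the cylinder: section is a regular 24-gon, circumradius r=5 (perimeter = 2·24·5.000·sin(180°/24) = 31.33 mm); the cube at (5, 13) does not reach this height (z outside [6.5, 30]); the cube at (3.5, -3) is present — its section is the full 10.5×7 rectangle (perimeter 35.00 mm); Combining (union): the regions partially overlap (shared area 7.03 mm²), so the edge portions inside another operand are dropped and the merged outline is re-measured after clipping — boundary = 52.12 mm; the cylinder at (11, 6) does not reach this height (z outside [9.5, 24.5]); After the difference (first − rest): none of the subtracted shapes is present at this height, so that combined region is unchanged — boundary = 52.12 mm. Overall, the cross-section is a single solid region. Total boundary length (outer) = 52.12 mm.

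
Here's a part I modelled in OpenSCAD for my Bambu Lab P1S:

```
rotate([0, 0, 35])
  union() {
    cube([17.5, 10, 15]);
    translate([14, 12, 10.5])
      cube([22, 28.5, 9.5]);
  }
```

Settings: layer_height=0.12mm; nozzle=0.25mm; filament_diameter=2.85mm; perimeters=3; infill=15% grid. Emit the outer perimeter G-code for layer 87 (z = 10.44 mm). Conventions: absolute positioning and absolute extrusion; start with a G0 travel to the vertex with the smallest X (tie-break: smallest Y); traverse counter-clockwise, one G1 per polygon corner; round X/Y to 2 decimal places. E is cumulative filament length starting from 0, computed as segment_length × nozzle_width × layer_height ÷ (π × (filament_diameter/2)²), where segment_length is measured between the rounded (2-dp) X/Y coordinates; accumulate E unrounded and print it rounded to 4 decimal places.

G0 X-5.74 Y8.19 Z10.44
G1 X0.00 Y0.00 E0.0470
G1 X14.34 Y10.04 E0.1294
G1 X8.60 Y18.23 E0.1764
G1 X-5.74 Y8.19 E0.2587

At z = 10.44 mm: the cube (footprint 17.5×10) is included at this height; the cube at (14, 12) is absent (z outside [10.5, 20]); Taking the union: only the 17.5×10 cube is present, so the union is just that shape — 1 connected region; (whole slice rotated 35° about Z — lengths, areas and connectivity unchanged). The outline is a single polygon with 4 vertices. Extrusion per mm of travel: 0.25 × 0.12 / (π × 1.425²) = 0.004703. Accumulating E over each segment gives final E = 0.2587.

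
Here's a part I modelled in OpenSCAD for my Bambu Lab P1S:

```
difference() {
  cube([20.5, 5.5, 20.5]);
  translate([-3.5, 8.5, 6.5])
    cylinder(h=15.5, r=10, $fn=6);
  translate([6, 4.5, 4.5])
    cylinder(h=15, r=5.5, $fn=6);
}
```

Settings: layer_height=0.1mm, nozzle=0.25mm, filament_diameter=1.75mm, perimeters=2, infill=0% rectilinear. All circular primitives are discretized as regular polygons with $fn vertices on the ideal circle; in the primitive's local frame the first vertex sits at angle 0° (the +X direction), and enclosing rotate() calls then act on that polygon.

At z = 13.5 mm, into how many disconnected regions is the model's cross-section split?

At z = 13.5 mm: the cube (footprint 20.5×5.5) is included at this height; the r=10 cylinder at (-3.5, 8.5) contributes a regular 6-gon of circumradius 10; the r=5.5 cylinder at (6, 4.5) contributes a regular 6-gon of circumradius 5.5; After the difference (first − rest): starting from the 20.5×5.5 cube, the r=10 cylinder at (-3.5, 8.5) partially overlaps it — only the 17.49 mm² overlap (of its 259.81 mm²) is removed, clipping the outline; the r=5.5 cylinder at (6, 4.5) partially overlaps it — only the 38.64 mm² overlap (of its 78.59 mm²) is removed, clipping the outline — 2 connected regions. The result has 2 disconnected regions.

2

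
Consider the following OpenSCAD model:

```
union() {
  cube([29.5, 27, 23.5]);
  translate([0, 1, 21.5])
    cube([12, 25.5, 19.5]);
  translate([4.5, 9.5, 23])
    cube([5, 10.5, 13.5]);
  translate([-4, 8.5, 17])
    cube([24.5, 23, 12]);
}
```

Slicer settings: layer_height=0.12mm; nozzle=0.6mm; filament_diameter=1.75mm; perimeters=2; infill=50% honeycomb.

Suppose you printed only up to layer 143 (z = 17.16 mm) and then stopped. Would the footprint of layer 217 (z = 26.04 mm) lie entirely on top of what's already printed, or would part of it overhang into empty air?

Compare the two slices. At z = 17.16: the 29.5×27 cube contributes its full rectangle (area 796.50 mm²); the cube at (0, 1) does not reach this height (z outside [21.5, 41]); the cube at (4.5, 9.5) is absent (z outside [23, 36.5]); the cube at (-4, 8.5) (footprint 24.5×23) is included at this height (area 563.50 mm²); Combining (union): the regions partially overlap — summed areas 1360.00 mm² minus the doubly-counted overlap 379.25 mm² gives 980.75 mm² — area = 980.75 mm². At z = 26.04: the cube is absent (z outside [0, 23.5]); the cube at (0, 1) is present — its section is the full 12×25.5 rectangle (area 306.00 mm²); the cube at (4.5, 9.5) is present — its section is the full 5×10.5 rectangle (area 52.50 mm²); the cube at (-4, 8.5) (footprint 24.5×23) is included at this height (area 563.50 mm²); Combining (union): the regions partially overlap — summed areas 922.00 mm² minus the doubly-counted overlap 268.50 mm² gives 653.50 mm² — area = 653.50 mm². Checking containment: the cross-section at z = 26.04 is a subset of the cross-section at z = 17.16.

entirely on top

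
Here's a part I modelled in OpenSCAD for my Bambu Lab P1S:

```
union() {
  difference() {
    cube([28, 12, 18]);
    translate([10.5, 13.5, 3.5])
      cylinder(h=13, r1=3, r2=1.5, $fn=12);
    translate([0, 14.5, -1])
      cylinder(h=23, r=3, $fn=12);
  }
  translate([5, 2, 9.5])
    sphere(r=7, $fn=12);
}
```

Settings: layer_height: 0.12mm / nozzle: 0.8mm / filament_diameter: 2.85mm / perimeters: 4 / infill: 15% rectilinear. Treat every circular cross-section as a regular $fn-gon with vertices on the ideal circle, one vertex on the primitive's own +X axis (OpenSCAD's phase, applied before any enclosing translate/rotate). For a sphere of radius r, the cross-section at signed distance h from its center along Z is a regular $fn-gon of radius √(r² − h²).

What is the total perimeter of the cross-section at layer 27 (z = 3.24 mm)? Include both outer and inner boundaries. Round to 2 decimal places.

At z = 3.24 mm: the cube (footprint 28×12) is included at this height (perimeter 80.00 mm); the cone at (10.5, 13.5) is not intersected at this z (z outside [3.5, 16.5]); the cylinder at (0, 14.5): section is a regular 12-gon, circumradius r=3 (perimeter = 2·12·3.000·sin(180°/12) = 18.63 mm); Subtracting the remaining from the first: starting from the 28×12 cube, the r=3 cylinder at (0, 14.5) partially overlaps it — only the 0.45 mm² overlap (of its 27.00 mm²) is removed, clipping the outline — boundary = 79.59 mm; the r=7 sphere at (5, 2) contributes a regular 12-gon of circumradius √(7²−6.26²) = 3.132 (perimeter = 2·12·3.132·sin(180°/12) = 19.46 mm); Merging all regions: the regions partially overlap (shared area 26.04 mm²), so the edge portions inside another operand are dropped and the merged outline is re-measured after clipping — boundary = 80.29 mm. Overall, the cross-section is a single solid region. Total boundary length (outer) = 80.29 mm.

80.29 mm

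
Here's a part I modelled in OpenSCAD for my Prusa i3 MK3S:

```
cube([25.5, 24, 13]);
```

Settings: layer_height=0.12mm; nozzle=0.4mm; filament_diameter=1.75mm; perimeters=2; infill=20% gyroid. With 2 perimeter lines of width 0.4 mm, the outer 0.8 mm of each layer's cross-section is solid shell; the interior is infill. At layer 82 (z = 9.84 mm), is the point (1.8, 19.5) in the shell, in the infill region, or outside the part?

infill

At z = 9.84 mm: the cube is present — its section is the full 25.5×24 rectangle. Overall, the cross-section is a single solid region. The nearest boundary edge runs (0.00, 24.00)→(0.00, 0.00); distance from the point to it = 1.80 mm. The point is inside the cross-section and 1.80 mm from the nearest boundary — more than the 0.8 mm shell width (2 × 0.4), so it's in the infill interior.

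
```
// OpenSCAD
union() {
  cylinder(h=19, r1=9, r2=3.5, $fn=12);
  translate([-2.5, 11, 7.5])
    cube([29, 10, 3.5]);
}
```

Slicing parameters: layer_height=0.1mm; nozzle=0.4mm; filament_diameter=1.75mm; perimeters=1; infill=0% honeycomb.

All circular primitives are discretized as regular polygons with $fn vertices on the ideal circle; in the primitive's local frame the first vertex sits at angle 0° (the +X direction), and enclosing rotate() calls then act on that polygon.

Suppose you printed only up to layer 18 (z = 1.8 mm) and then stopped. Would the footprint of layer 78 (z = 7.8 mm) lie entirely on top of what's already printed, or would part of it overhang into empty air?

part overhangs

Compare the two slices. At z = 1.8: the cone contributes a regular 12-gon of circumradius 8.479 (interpolated between r1=9 and r2=3.5 at t=0.095) (area = (12/2)·8.479²·sin(360°/12) = 215.68 mm²); the cube at (-2.5, 11) does not reach this height (z outside [7.5, 11]); Merging all regions: only the cone is present, so the union is just that shape — area = 215.68 mm². At z = 7.8: the cone (r1=9→r2=3.5) has section circumradius 6.742 here — a regular 12-gon (area = (12/2)·6.742²·sin(360°/12) = 136.37 mm²); the 29×10 cube at (-2.5, 11) contributes its full rectangle (area 290.00 mm²); Merging all regions: the 2 present regions are separate (no shared area or edge), so areas and boundary lengths simply add and each stays a separate island — area = 426.37 mm². Checking containment: at z = 7.8 the cross-section extends beyond the z = 1.8 cross-section by about 290.00 mm².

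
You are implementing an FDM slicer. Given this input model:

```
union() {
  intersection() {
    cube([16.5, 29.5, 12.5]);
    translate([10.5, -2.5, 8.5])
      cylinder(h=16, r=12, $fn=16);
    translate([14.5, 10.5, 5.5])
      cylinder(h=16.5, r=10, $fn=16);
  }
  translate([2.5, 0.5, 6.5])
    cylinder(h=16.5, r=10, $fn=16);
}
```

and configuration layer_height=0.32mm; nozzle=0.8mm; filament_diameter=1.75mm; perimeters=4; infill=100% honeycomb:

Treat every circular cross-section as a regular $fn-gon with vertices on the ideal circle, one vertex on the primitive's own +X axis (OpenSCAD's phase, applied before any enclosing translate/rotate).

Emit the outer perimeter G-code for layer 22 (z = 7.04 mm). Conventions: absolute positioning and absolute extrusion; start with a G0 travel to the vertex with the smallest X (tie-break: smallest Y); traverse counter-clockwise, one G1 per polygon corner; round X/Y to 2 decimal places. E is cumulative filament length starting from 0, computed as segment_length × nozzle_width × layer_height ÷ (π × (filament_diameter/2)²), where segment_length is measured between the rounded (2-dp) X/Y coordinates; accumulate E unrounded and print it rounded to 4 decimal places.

At z = 7.04 mm: the cube is present — its section is the full 16.5×29.5 rectangle; the cylinder at (10.5, -2.5) is absent (z outside [8.5, 24.5]); the r=10 cylinder at (14.5, 10.5) gives a regular 16-gon of circumradius 10 (constant along its height); Taking the intersection: at least one operand is absent at this height, so nothing remains; the r=10 cylinder at (2.5, 0.5) gives a regular 16-gon of circumradius 10 (constant along its height); Merging all regions: only the r=10 cylinder at (2.5, 0.5) is present, so the union is just that shape — 1 connected region. The outline is a single polygon with 16 vertices. Extrusion per mm of travel: 0.8 × 0.32 / (π × 0.875²) = 0.106432. Accumulating E over each segment gives final E = 6.6450.

G0 X-7.50 Y0.50 Z7.04
G1 X-6.74 Y-3.33 E0.4156
G1 X-4.57 Y-6.57 E0.8306
G1 X-1.33 Y-8.74 E1.2457
G1 X2.50 Y-9.50 E1.6612
G1 X6.33 Y-8.74 E2.0768
G1 X9.57 Y-6.57 E2.4919
G1 X11.74 Y-3.33 E2.9069
G1 X12.50 Y0.50 E3.3225
G1 X11.74 Y4.33 E3.7381
G1 X9.57 Y7.57 E4.1531
G1 X6.33 Y9.74 E4.5682
G1 X2.50 Y10.50 E4.9837
G1 X-1.33 Y9.74 E5.3993
G1 X-4.57 Y7.57 E5.8144
G1 X-6.74 Y4.33 E6.2294
G1 X-7.50 Y0.50 E6.6450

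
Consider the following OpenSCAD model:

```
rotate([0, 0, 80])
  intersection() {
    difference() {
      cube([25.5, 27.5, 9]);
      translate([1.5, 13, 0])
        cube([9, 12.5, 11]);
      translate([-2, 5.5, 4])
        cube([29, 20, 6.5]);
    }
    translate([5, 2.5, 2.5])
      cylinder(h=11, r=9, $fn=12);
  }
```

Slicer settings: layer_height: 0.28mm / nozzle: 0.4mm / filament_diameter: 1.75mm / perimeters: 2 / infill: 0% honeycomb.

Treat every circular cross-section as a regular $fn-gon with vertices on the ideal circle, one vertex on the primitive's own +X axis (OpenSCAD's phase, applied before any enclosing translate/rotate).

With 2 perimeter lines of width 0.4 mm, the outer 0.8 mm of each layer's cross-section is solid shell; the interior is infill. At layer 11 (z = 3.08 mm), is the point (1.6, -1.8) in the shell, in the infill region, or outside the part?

outside

At z = 3.08 mm: the 25.5×27.5 cube contributes its full rectangle; the cube at (1.5, 13) is present — its section is the full 9×12.5 rectangle; the cube at (-2, 5.5) does not reach this height (z outside [4, 10.5]); Subtracting the remaining from the first: starting from the 25.5×27.5 cube, the 9×12.5 cube at (1.5, 13) lies wholly inside it (removes its full 112.50 mm² and its 43.00 mm outline becomes a hole wall) — 1 connected region with 1 hole; the r=9 cylinder at (5, 2.5) gives a regular 12-gon of circumradius 9 (constant along its height); After intersecting: the r=9 cylinder at (5, 2.5) partially overlaps that combined region; clipping to the common part keeps 136.47 mm² — 1 connected region; (whole slice rotated 80° about Z — lengths, areas and connectivity unchanged). Overall, the cross-section is a single solid region. Undo the 80° rotation: the query point maps to (-1.495, -1.888) in the un-rotated model frame. The nearest boundary edge runs (0.00, 0.00)→(0.00, 9.79); distance from the point to it = 2.41 mm. The point is not inside any of the regions above, so it lies outside the cross-section (2.41 mm from the nearest boundary).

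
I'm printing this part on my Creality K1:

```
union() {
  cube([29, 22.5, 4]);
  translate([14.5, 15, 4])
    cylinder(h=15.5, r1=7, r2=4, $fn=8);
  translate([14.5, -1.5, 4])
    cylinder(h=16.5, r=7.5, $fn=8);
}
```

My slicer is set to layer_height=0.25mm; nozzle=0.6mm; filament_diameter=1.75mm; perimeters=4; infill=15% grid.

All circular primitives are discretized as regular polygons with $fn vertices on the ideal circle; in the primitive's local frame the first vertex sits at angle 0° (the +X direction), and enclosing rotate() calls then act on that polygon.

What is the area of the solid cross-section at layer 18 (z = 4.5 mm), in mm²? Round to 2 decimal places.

At z = 4.5 mm: the cube does not reach this height (z outside [0, 4]); the cone at (14.5, 15) (r1=7→r2=4) has section circumradius 6.903 here — a regular 8-gon (area = (8/2)·6.903²·sin(360°/8) = 134.79 mm²); the r=7.5 cylinder at (14.5, -1.5) contributes a regular 8-gon of circumradius 7.5 (area = (8/2)·7.500²·sin(360°/8) = 159.10 mm²); Merging all regions: the 2 present regions are separate (no shared area or edge), so areas and boundary lengths simply add and each stays a separate island — area = 293.89 mm². Overall, the cross-section has 2 separate islands. Net area = 293.89 mm².

293.89 mm²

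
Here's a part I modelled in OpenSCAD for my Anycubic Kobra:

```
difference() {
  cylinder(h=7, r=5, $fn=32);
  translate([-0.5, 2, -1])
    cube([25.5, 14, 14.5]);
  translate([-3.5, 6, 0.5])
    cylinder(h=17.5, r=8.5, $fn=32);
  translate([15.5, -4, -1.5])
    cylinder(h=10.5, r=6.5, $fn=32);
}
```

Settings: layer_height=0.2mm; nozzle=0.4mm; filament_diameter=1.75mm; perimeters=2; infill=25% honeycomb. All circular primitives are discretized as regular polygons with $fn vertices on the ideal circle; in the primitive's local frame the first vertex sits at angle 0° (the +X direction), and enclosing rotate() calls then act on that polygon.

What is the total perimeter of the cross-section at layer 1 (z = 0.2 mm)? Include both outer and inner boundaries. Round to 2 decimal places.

At z = 0.2 mm: the cylinder: section is a regular 32-gon, circumradius r=5 (perimeter = 2·32·5.000·sin(180°/32) = 31.37 mm); the 25.5×14 cube at (-0.5, 2) contributes its full rectangle (perimeter 79.00 mm); the cylinder at (-3.5, 6) is absent (z outside [0.5, 18]); the cylinder at (15.5, -4): section is a regular 32-gon, circumradius r=6.5 (perimeter = 2·32·6.500·sin(180°/32) = 40.78 mm); After the difference (first − rest): starting from the r=5 cylinder, the 25.5×14 cube at (-0.5, 2) partially overlaps it — only the 11.30 mm² overlap (of its 357.00 mm²) is removed, clipping the outline; the r=6.5 cylinder at (15.5, -4) misses the remaining region (no effect) — boundary = 33.10 mm. Overall, the cross-section is a single solid region. Total boundary length (outer) = 33.10 mm.

33.10 mm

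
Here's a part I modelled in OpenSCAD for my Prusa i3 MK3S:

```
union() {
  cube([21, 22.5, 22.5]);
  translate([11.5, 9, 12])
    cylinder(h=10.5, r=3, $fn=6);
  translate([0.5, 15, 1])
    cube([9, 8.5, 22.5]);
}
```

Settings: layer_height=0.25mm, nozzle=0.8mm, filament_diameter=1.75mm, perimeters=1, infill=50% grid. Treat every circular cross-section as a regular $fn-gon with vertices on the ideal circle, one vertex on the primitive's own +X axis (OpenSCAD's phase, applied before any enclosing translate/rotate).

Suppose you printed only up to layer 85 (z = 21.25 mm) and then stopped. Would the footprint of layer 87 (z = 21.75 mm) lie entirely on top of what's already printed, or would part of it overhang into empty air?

entirely on top

Compare the two slices. At z = 21.25: the cube (footprint 21×22.5) is included at this height (area 472.50 mm²); the r=3 cylinder at (11.5, 9) contributes a regular 6-gon of circumradius 3 (area = (6/2)·3.000²·sin(360°/6) = 23.38 mm²); the 9×8.5 cube at (0.5, 15) contributes its full rectangle (area 76.50 mm²); Merging all regions: the regions partially overlap — summed areas 572.38 mm² minus the doubly-counted overlap 90.88 mm² gives 481.50 mm² — area = 481.50 mm². At z = 21.75: the 21×22.5 cube contributes its full rectangle (area 472.50 mm²); the cylinder at (11.5, 9): section is a regular 6-gon, circumradius r=3 (area = (6/2)·3.000²·sin(360°/6) = 23.38 mm²); the cube at (0.5, 15) is present — its section is the full 9×8.5 rectangle (area 76.50 mm²); Taking the union: the regions partially overlap — summed areas 572.38 mm² minus the doubly-counted overlap 90.88 mm² gives 481.50 mm² — area = 481.50 mm². Checking containment: the cross-section at z = 21.75 is a subset of the cross-section at z = 21.25.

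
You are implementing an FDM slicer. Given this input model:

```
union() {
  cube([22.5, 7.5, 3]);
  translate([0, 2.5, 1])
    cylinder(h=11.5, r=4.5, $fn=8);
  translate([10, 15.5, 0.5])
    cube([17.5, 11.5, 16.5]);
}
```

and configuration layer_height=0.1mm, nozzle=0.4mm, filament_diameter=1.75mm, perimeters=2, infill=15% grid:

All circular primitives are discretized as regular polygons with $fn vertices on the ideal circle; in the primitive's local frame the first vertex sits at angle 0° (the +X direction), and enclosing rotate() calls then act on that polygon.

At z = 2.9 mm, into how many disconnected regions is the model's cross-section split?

At z = 2.9 mm: the cube is present — its section is the full 22.5×7.5 rectangle; the r=4.5 cylinder at (0, 2.5) contributes a regular 8-gon of circumradius 4.5; the 17.5×11.5 cube at (10, 15.5) contributes its full rectangle; Merging all regions: the regions partially overlap (shared area 24.27 mm²), so overlapping operands fuse into one piece — 2 connected regions. The result has 2 disconnected regions.

2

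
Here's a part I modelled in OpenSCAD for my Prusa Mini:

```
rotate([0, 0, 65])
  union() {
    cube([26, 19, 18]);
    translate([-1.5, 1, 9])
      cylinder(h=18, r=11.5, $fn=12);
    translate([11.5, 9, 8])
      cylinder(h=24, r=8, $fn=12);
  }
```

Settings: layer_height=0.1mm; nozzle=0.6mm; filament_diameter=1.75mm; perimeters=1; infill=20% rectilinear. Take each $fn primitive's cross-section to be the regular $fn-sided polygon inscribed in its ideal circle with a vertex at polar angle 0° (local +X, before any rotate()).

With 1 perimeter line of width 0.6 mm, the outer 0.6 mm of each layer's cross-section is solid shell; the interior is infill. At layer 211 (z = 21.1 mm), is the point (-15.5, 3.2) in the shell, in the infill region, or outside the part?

At z = 21.1 mm: the cube is absent (z outside [0, 18]); the r=11.5 cylinder at (-1.5, 1) gives a regular 12-gon of circumradius 11.5 (constant along its height); the cylinder at (11.5, 9): section is a regular 12-gon, circumradius r=8; Merging all regions: the regions partially overlap (shared area 28.78 mm²), so overlapping operands fuse into one piece — 1 connected region; (whole slice rotated 65° about Z — lengths, areas and connectivity unchanged). Overall, the cross-section is a single solid region. Undo the 65° rotation: the query point maps to (-3.650, 15.400) in the un-rotated model frame. The nearest boundary edge runs (-7.25, 10.96)→(-1.50, 12.50); distance from the point to it = 3.36 mm. The point is not inside any of the regions above, so it lies outside the cross-section (3.36 mm from the nearest boundary).

outside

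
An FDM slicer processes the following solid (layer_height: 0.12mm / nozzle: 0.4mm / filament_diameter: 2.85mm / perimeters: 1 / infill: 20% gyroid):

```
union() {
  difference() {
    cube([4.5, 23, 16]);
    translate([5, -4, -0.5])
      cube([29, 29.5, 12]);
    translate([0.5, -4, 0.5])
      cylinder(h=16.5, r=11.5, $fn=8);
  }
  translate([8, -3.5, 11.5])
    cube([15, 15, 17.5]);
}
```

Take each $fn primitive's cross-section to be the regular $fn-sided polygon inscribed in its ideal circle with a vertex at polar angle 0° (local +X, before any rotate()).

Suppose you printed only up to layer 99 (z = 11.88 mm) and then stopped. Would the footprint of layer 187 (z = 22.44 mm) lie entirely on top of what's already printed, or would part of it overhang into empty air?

Compare the two slices. At z = 11.88: the cube is present — its section is the full 4.5×23 rectangle (area 103.50 mm²); the cube at (5, -4) does not reach this height (z outside [-0.5, 11.5]); the cylinder at (0.5, -4): section is a regular 8-gon, circumradius r=11.5 (area = (8/2)·11.500²·sin(360°/8) = 374.06 mm²); Subtracting the remaining from the first: starting from the 4.5×23 cube (103.50 mm²), the r=11.5 cylinder at (0.5, -4) partially overlaps it — only the 30.38 mm² overlap (of its 374.06 mm²) is removed, clipping the outline — area = 73.12 mm²; the cube at (8, -3.5) is present — its section is the full 15×15 rectangle (area 225.00 mm²); Taking the union: the 2 present regions are separate (no shared area or edge), so areas and boundary lengths simply add and each stays a separate island — area = 298.12 mm². At z = 22.44: the cube is not intersected at this z (z outside [0, 16]); the cube at (5, -4) is not intersected at this z (z outside [-0.5, 11.5]); the cylinder at (0.5, -4) is not intersected at this z (z outside [0.5, 17]); Taking the first minus the rest: the first operand is absent here, so nothing remains; the cube at (8, -3.5) (footprint 15×15) is included at this height (area 225.00 mm²); Taking the union: only the 15×15 cube at (8, -3.5) is present, so the union is just that shape — area = 225.00 mm². Checking containment: the cross-section at z = 22.44 is a subset of the cross-section at z = 11.88.

entirely on top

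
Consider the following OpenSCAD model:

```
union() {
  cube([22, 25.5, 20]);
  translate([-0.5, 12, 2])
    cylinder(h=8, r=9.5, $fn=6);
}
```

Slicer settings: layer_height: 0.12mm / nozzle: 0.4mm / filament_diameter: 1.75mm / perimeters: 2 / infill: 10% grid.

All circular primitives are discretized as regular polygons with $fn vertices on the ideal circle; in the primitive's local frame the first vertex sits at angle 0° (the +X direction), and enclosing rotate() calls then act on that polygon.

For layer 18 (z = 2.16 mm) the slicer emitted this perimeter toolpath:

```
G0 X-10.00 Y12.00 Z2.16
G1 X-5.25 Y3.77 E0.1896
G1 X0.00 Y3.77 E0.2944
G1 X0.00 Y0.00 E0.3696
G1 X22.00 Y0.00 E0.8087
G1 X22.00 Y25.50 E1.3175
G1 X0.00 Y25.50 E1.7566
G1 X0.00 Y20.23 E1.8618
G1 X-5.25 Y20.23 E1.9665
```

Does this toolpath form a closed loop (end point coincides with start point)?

no

Start point (G0): (-10.00, 12.00). End point (last G1): the path does not return to the start — open.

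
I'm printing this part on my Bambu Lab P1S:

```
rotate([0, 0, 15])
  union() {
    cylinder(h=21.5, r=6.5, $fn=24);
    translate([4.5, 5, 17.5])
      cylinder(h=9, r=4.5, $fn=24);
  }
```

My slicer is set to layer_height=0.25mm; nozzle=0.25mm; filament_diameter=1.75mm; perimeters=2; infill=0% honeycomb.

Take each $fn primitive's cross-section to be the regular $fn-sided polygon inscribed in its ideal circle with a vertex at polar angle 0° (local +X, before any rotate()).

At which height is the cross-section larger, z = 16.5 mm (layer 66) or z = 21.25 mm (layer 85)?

layer 85 (z = 21.25 mm)

Layer 66 (z = 16.5): the cylinder: section is a regular 24-gon, circumradius r=6.5 (area = (24/2)·6.500²·sin(360°/24) = 131.22 mm²); the cylinder at (4.5, 5) is absent (z outside [17.5, 26.5]); Combining (union): only the r=6.5 cylinder is present, so the union is just that shape — area = 131.22 mm²; (rotated 15° about Z; rotation is an isometry so areas/perimeters/island counts are preserved). So its area = 131.22 mm². Layer 85 (z = 21.25): the cylinder: section is a regular 24-gon, circumradius r=6.5 (area = (24/2)·6.500²·sin(360°/24) = 131.22 mm²); the cylinder at (4.5, 5): section is a regular 24-gon, circumradius r=4.5 (area = (24/2)·4.500²·sin(360°/24) = 62.89 mm²); Taking the union: the regions partially overlap — summed areas 194.11 mm² minus the doubly-counted overlap 24.57 mm² gives 169.54 mm² — area = 169.54 mm²; (rotated 15° about Z; rotation is an isometry so areas/perimeters/island counts are preserved). So its area = 169.54 mm². Layer 85 is larger (169.54 vs 131.22 mm²).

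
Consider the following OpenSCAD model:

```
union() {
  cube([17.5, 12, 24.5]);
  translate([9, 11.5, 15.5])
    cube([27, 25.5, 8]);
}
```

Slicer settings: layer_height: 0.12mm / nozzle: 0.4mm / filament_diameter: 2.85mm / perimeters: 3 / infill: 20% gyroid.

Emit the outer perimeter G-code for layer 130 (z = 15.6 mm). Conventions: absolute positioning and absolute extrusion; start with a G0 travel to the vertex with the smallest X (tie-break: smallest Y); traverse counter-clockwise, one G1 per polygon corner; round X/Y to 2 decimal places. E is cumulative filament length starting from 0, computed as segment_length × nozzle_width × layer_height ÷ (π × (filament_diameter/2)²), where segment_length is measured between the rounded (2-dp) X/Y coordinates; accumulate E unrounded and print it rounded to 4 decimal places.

G0 X0.00 Y0.00 Z15.60
G1 X17.50 Y0.00 E0.1317
G1 X17.50 Y11.50 E0.2182
G1 X36.00 Y11.50 E0.3574
G1 X36.00 Y37.00 E0.5493
G1 X9.00 Y37.00 E0.7524
G1 X9.00 Y12.00 E0.9405
G1 X0.00 Y12.00 E1.0082
G1 X0.00 Y0.00 E1.0985

At z = 15.6 mm: the cube is present — its section is the full 17.5×12 rectangle; the cube at (9, 11.5) is present — its section is the full 27×25.5 rectangle; Merging all regions: the regions partially overlap (shared area 4.25 mm²), so overlapping operands fuse into one piece — 1 connected region. The outline is a single polygon with 8 vertices. Extrusion per mm of travel: 0.4 × 0.12 / (π × 1.425²) = 0.007524. Accumulating E over each segment gives final E = 1.0985.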